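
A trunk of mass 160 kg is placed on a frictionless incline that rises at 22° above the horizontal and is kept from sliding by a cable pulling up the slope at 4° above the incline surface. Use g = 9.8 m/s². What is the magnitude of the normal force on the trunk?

Take axes along and perpendicular to the incline. Weight components: W sin 22° = 587.4 N down-slope, W cos 22° = 1454 N into the surface.
Along incline: T cos 4° = W sin 22° → T = 588.8 N.
Perpendicular: N = W cos 22° − T sin 4° = 1413 N.

N ≈ 1410 N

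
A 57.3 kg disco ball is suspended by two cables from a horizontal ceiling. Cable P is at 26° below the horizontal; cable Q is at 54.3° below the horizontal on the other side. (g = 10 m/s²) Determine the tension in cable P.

T_P ≈ 339 N

Weight W = 57.3 × 10 = 573 N acts straight down.
Horizontal: T_P cos 26° = T_Q cos 54.3°  →  T_Q = 1.54 T_P.
Vertical: T_P sin 26° + T_Q sin 54.3° = 573.
Substituting the horizontal relation into the vertical equation gives 1.689 T_P = 573, so T_P = 339.2 N.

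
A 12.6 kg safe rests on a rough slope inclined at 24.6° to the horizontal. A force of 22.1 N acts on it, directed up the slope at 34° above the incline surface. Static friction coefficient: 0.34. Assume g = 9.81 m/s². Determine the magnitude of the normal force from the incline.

Axes along / perpendicular to the incline. W sin 24.6° = 51.45 N down-slope; W cos 24.6° = 112.4 N into the surface.
Perpendicular: N = W cos 24.6° − P sin 34° = 112.4 − 12.36 = 100 N.
Along incline: P cos 34° + f = W sin 24.6° (friction acts up-slope) → f = 51.45 − 18.32 = 33.13 N.
|f| = 33.13 N ≤ μN = 34.01 N, so the safe is indeed static.

N ≈ 100 N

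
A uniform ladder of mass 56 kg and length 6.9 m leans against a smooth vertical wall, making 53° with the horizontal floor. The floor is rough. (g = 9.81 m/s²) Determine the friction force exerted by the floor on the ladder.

f ≈ 207 N

Torques about the foot: N_wall · 6.9 sin 53° = 56×9.81×3.45 cos 53° → N_wall = 206.99 N.
ΣF_x = 0: f_floor = N_wall = 206.99 N.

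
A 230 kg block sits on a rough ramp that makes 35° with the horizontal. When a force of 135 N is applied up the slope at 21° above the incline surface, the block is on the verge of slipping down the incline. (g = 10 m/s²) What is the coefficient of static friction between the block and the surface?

On the verge of sliding down the incline, friction is at its maximum μN and acts up the slope.
Perpendicular to incline: N = W cos 35° − P sin 21° = 1884 − 48.38 = 1836 N.
Along incline: P cos 21° + μN = W sin 35° → μ = (W sin 35° − P cos 21°) / N = 0.65.

μ ≈ 0.650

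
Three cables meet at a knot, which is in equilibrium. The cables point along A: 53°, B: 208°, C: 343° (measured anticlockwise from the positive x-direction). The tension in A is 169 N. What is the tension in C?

T_C ≈ 101 N

Resolve: ΣF_x = 169 cos 53° + T_B cos 208° + T_C cos 343° = 0.
        ΣF_y = 169 sin 53° + T_B sin 208° + T_C sin 343° = 0.
The known terms sum to (101.7, 135) N, so -0.8829 T_B + 0.9563 T_C = -101.7 and -0.4695 T_B − 0.2924 T_C = -135.
Solving simultaneously: T_B = 224.6 N, T_C = 101 N.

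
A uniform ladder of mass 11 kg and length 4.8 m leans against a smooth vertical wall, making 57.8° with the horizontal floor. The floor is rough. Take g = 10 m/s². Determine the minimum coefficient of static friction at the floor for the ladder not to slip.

ΣF_y = 0: N_floor = 11×10 = 110 N.
Torques about the foot: N_wall · 4.8 sin 57.8° = 11×10×2.4 cos 57.8° → N_wall = 34.635 N.
ΣF_x = 0: f_floor = N_wall = 34.635 N.
μ_min = f_floor / N_floor = 34.635 / 110 = 0.3149.

μ_min ≈ 0.315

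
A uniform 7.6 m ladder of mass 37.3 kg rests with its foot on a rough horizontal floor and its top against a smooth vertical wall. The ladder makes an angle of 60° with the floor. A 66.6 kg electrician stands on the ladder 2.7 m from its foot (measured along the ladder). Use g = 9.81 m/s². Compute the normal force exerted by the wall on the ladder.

N_wall ≈ 240 N

Torques about the foot: N_wall · 7.6 sin 60° = 37.3×9.81×3.8 cos 60° + 66.6×9.81×2.7 cos 60° → N_wall = 239.64 N.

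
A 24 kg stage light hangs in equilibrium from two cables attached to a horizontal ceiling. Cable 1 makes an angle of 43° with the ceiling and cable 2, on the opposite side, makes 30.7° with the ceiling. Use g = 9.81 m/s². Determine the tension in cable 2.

Weight W = 24 × 9.81 = 235.4 N acts straight down.
Horizontal: T_1 cos 43° = T_2 cos 30.7°  →  T_1 = 1.176 T_2.
Vertical: T_1 sin 43° + T_2 sin 30.7° = 235.4.
Substituting the horizontal relation into the vertical equation gives 1.312 T_2 = 235.4, so T_2 = 179.4 N.

T_2 ≈ 179 N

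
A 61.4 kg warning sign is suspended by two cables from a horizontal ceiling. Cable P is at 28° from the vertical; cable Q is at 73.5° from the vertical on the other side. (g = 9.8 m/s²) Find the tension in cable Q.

T_Q ≈ 288 N

Angles from the horizontal: cable P is 90° − 28° = 62°, cable Q is 90° − 73.5° = 16.5°.
Weight W = 61.4 × 9.8 = 601.7 N acts straight down.
Horizontal: T_P cos 62° = T_Q cos 16.5°  →  T_P = 2.042 T_Q.
Vertical: T_P sin 62° + T_Q sin 16.5° = 601.7.
Substituting the horizontal relation into the vertical equation gives 2.087 T_Q = 601.7, so T_Q = 288.3 N.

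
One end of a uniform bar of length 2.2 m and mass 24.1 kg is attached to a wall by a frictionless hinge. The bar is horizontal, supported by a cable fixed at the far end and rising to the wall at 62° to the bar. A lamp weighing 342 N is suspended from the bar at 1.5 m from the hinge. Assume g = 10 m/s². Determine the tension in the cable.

T ≈ 401 N

Take torques about the hinge: T sin 62° · 2.2 = 24.1×10×1.1 + 342×1.5 = 778.1 N·m.
So T = 778.1 / (0.8829 × 2.2) = 400.57 N.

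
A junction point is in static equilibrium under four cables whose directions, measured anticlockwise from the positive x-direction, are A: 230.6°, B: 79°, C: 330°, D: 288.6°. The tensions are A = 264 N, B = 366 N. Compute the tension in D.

Resolve: ΣF_x = 264 cos 230.6° + 366 cos 79° + T_C cos 330° + T_D cos 288.6° = 0.
        ΣF_y = 264 sin 230.6° + 366 sin 79° + T_C sin 330° + T_D sin 288.6° = 0.
The known terms sum to (-97.73, 155.3) N, so 0.8660 T_C + 0.3190 T_D = 97.73 and -0.5000 T_C − 0.9478 T_D = -155.3.
Solving simultaneously: T_C = 65.18 N, T_D = 129.4 N.

T_D ≈ 129 N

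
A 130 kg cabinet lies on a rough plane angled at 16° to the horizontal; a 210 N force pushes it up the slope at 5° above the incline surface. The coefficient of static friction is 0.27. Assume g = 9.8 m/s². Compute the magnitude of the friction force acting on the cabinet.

Axes along / perpendicular to the incline. W sin 16° = 351.2 N down-slope; W cos 16° = 1225 N into the surface.
Perpendicular: N = W cos 16° − P sin 5° = 1225 − 18.3 = 1206 N.
Along incline: P cos 5° + f = W sin 16° (friction acts up-slope) → f = 351.2 − 209.2 = 142 N.
|f| = 142 N ≤ μN = 325.7 N, so the cabinet is indeed static.

f ≈ 142 N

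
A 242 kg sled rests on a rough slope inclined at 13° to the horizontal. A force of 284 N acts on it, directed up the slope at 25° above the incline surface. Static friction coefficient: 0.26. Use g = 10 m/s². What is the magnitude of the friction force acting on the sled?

f ≈ 287 N

Axes along / perpendicular to the incline. W sin 13° = 544.4 N down-slope; W cos 13° = 2358 N into the surface.
Perpendicular: N = W cos 13° − P sin 25° = 2358 − 120 = 2238 N.
Along incline: P cos 25° + f = W sin 13° (friction acts up-slope) → f = 544.4 − 257.4 = 287 N.
|f| = 287 N ≤ μN = 581.9 N, so the sled is indeed static.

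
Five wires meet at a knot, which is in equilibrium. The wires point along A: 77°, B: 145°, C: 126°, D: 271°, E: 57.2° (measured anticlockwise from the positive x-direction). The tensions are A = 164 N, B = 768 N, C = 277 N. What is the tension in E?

T_E ≈ 1330 N

Resolve: ΣF_x = 164 cos 77° + 768 cos 145° + 277 cos 126° + T_D cos 271° + T_E cos 57.2° = 0.
        ΣF_y = 164 sin 77° + 768 sin 145° + 277 sin 126° + T_D sin 271° + T_E sin 57.2° = 0.
The known terms sum to (-755, 824.4) N, so 0.0175 T_D + 0.5417 T_E = 755 and -0.9998 T_D + 0.8406 T_E = -824.4.
Solving simultaneously: T_D = 1944 N, T_E = 1331 N.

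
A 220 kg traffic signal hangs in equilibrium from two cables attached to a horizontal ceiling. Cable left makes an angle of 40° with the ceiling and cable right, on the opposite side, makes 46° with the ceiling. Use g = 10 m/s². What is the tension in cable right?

Weight W = 220 × 10 = 2200 N acts straight down.
Horizontal: T_left cos 40° = T_right cos 46°  →  T_left = 0.9068 T_right.
Vertical: T_left sin 40° + T_right sin 46° = 2200.
Substituting the horizontal relation into the vertical equation gives 1.302 T_right = 2200, so T_right = 1689 N.

T_right ≈ 1690 N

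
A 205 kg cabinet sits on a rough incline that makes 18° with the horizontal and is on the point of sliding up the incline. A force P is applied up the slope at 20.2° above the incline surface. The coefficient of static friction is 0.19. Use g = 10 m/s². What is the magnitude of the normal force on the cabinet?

N ≈ 1600 N

On the verge of sliding up the incline, friction equals μN and acts down the slope.
Perpendicular: N + P sin 20.2° = W cos 18° = 1950 N.
Along incline: P cos 20.2° = W sin 18° + μN  with W sin 18° = 633.5 N.
Solving the pair for P and N: P = 999.8 N, N = 1604 N (and f = μN = 304.8 N).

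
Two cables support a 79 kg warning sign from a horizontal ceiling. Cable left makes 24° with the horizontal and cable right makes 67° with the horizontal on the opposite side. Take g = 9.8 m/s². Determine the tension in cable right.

Weight W = 79 × 9.8 = 774.2 N acts straight down.
Horizontal: T_left cos 24° = T_right cos 67°  →  T_left = 0.4277 T_right.
Vertical: T_left sin 24° + T_right sin 67° = 774.2.
Substituting the horizontal relation into the vertical equation gives 1.094 T_right = 774.2, so T_right = 707.4 N.

T_right ≈ 707 N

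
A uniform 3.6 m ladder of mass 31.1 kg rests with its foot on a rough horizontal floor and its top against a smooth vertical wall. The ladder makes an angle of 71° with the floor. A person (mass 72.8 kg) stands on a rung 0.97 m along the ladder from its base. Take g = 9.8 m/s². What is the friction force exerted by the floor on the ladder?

Torques about the foot: N_wall · 3.6 sin 71° = 31.1×9.8×1.8 cos 71° + 72.8×9.8×0.97 cos 71° → N_wall = 118.66 N.
ΣF_x = 0: f_floor = N_wall = 118.66 N.

f ≈ 119 N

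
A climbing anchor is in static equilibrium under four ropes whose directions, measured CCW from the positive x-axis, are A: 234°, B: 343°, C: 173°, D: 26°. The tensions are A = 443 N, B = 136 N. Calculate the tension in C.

T_C ≈ 552 N

Resolve: ΣF_x = 443 cos 234° + 136 cos 343° + T_C cos 173° + T_D cos 26° = 0.
        ΣF_y = 443 sin 234° + 136 sin 343° + T_C sin 173° + T_D sin 26° = 0.
The known terms sum to (-130.3, -398.2) N, so -0.9925 T_C + 0.8988 T_D = 130.3 and 0.1219 T_C + 0.4384 T_D = 398.2.
Solving simultaneously: T_C = 552.2 N, T_D = 754.8 N.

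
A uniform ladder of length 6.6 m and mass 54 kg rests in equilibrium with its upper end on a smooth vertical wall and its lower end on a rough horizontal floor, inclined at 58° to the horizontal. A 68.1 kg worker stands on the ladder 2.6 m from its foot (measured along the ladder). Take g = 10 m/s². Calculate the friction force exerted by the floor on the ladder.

f ≈ 336 N

Torques about the foot: N_wall · 6.6 sin 58° = 54×10×3.3 cos 58° + 68.1×10×2.6 cos 58° → N_wall = 336.35 N.
ΣF_x = 0: f_floor = N_wall = 336.35 N.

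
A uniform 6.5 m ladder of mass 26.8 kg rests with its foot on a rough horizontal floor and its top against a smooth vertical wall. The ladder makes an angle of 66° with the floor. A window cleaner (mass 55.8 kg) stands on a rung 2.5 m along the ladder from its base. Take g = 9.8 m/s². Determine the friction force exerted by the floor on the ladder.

f ≈ 152 N

Torques about the foot: N_wall · 6.5 sin 66° = 26.8×9.8×3.25 cos 66° + 55.8×9.8×2.5 cos 66° → N_wall = 152.11 N.
ΣF_x = 0: f_floor = N_wall = 152.11 N.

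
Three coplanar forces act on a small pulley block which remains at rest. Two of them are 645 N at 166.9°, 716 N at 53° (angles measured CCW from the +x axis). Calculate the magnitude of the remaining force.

Sum the known components: ΣF_x = -197.3 N, ΣF_y = 718 N.
For equilibrium the remaining force must supply (−ΣF_x, −ΣF_y) = (197.3, -718) N.
Magnitude = √((197.3)² + (-718)²) = 744.6 N; direction = atan2(-718, 197.3) = 285.4°.

F ≈ 745 N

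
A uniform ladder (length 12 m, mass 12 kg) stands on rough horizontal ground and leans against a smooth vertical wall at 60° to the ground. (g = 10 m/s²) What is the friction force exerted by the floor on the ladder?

Torques about the foot: N_wall · 12 sin 60° = 12×10×6 cos 60° → N_wall = 34.641 N.
ΣF_x = 0: f_floor = N_wall = 34.641 N.

f ≈ 34.6 N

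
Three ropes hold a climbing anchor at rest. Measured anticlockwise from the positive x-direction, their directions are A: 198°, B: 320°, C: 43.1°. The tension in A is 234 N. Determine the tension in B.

Resolve: ΣF_x = 234 cos 198° + T_B cos 320° + T_C cos 43.1° = 0.
        ΣF_y = 234 sin 198° + T_B sin 320° + T_C sin 43.1° = 0.
The known terms sum to (-222.5, -72.31) N, so 0.7660 T_B + 0.7302 T_C = 222.5 and -0.6428 T_B + 0.6833 T_C = 72.31.
Solving simultaneously: T_B = 99.99 N, T_C = 199.9 N.

T_B ≈ 100 N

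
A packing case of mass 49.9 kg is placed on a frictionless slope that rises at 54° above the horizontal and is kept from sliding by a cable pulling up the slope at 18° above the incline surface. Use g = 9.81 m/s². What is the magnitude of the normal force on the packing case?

N ≈ 159 N

Take axes along and perpendicular to the incline. Weight components: W sin 54° = 396 N down-slope, W cos 54° = 287.7 N into the surface.
Along incline: T cos 18° = W sin 54° → T = 416.4 N.
Perpendicular: N = W cos 54° − T sin 18° = 159.1 N.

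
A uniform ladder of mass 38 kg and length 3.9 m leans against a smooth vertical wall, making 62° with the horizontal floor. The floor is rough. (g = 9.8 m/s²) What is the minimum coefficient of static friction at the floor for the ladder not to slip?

μ_min ≈ 0.266

ΣF_y = 0: N_floor = 38×9.8 = 372.4 N.
Torques about the foot: N_wall · 3.9 sin 62° = 38×9.8×1.95 cos 62° → N_wall = 99.004 N.
ΣF_x = 0: f_floor = N_wall = 99.004 N.
μ_min = f_floor / N_floor = 99.004 / 372.4 = 0.2659.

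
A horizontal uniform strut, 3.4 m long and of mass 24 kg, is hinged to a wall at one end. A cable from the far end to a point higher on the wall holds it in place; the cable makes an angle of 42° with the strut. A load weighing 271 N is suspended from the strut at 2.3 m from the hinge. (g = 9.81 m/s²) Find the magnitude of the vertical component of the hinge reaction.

Take torques about the hinge: T sin 42° · 3.4 = 24×9.81×1.7 + 271×2.3 = 1023.5 N·m.
So T = 1023.5 / (0.6691 × 3.4) = 449.9 N.
ΣF_y = 0: H_y = (24×9.81 + 271) − T sin 42° = 506.44 − 301.04 = 205.4 N.

|H_y| ≈ 205 N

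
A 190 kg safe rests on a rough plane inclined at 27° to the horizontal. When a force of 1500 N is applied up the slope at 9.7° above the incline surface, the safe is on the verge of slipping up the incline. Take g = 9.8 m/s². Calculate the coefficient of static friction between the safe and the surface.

On the verge of sliding up the incline, friction is at its maximum μN and acts down the slope.
Perpendicular to incline: N = W cos 27° − P sin 9.7° = 1659 − 252.7 = 1406 N.
Along incline: P cos 9.7° − μN = W sin 27° → μ = −(W sin 27° − P cos 9.7°) / N = 0.4503.

μ ≈ 0.450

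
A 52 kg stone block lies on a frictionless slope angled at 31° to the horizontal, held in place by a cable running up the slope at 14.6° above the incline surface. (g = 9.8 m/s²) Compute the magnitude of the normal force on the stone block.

N ≈ 368 N

Take axes along and perpendicular to the incline. Weight components: W sin 31° = 262.5 N down-slope, W cos 31° = 436.8 N into the surface.
Along incline: T cos 14.6° = W sin 31° → T = 271.2 N.
Perpendicular: N = W cos 31° − T sin 14.6° = 368.4 N.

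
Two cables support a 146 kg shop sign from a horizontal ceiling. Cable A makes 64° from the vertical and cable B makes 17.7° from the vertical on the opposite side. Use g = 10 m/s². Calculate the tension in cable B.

Angles from the horizontal: cable A is 90° − 64° = 26°, cable B is 90° − 17.7° = 72.3°.
Weight W = 146 × 10 = 1460 N acts straight down.
Horizontal: T_A cos 26° = T_B cos 72.3°  →  T_A = 0.3383 T_B.
Vertical: T_A sin 26° + T_B sin 72.3° = 1460.
Substituting the horizontal relation into the vertical equation gives 1.101 T_B = 1460, so T_B = 1326 N.

T_B ≈ 1330 N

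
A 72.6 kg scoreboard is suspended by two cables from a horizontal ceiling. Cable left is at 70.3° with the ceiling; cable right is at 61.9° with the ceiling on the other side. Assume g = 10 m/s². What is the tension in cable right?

Weight W = 72.6 × 10 = 726 N acts straight down.
Horizontal: T_left cos 70.3° = T_right cos 61.9°  →  T_left = 1.397 T_right.
Vertical: T_left sin 70.3° + T_right sin 61.9° = 726.
Substituting the horizontal relation into the vertical equation gives 2.198 T_right = 726, so T_right = 330.4 N.

T_right ≈ 330 N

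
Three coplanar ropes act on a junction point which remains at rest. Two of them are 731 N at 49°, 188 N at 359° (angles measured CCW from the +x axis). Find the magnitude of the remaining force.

Sum the known components: ΣF_x = 667.6 N, ΣF_y = 548.4 N.
For equilibrium the remaining force must supply (−ΣF_x, −ΣF_y) = (-667.6, -548.4) N.
Magnitude = √((-667.6)² + (-548.4)²) = 863.9 N; direction = atan2(-548.4, -667.6) = 219.4°.

F ≈ 864 N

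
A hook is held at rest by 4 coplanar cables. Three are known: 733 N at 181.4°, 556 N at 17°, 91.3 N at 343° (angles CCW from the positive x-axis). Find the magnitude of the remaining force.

Sum the known components: ΣF_x = -113.8 N, ΣF_y = 118 N.
For equilibrium the remaining force must supply (−ΣF_x, −ΣF_y) = (113.8, -118) N.
Magnitude = √((113.8)² + (-118)²) = 163.9 N; direction = atan2(-118, 113.8) = 314.0°.

F ≈ 164 N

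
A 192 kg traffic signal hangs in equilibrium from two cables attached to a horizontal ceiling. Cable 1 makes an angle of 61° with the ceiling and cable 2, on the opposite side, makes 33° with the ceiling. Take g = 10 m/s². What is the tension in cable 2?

Weight W = 192 × 10 = 1920 N acts straight down.
Horizontal: T_1 cos 61° = T_2 cos 33°  →  T_1 = 1.73 T_2.
Vertical: T_1 sin 61° + T_2 sin 33° = 1920.
Substituting the horizontal relation into the vertical equation gives 2.058 T_2 = 1920, so T_2 = 933.1 N.

T_2 ≈ 933 N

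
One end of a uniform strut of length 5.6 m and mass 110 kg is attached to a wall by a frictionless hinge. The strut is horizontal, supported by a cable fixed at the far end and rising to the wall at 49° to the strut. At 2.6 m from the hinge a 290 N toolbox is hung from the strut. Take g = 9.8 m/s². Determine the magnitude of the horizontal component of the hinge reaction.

Take torques about the hinge: T sin 49° · 5.6 = 110×9.8×2.8 + 290×2.6 = 3772.4 N·m.
So T = 3772.4 / (0.7547 × 5.6) = 892.59 N.
ΣF_x = 0: H_x = T cos 49° = 585.59 N.

H_x ≈ 586 N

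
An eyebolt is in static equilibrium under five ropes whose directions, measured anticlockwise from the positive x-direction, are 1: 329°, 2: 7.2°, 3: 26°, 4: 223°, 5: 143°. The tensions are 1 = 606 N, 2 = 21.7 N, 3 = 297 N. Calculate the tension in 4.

Resolve: ΣF_x = 606 cos 329° + 21.7 cos 7.2° + 297 cos 26° + T_4 cos 223° + T_5 cos 143° = 0.
        ΣF_y = 606 sin 329° + 21.7 sin 7.2° + 297 sin 26° + T_4 sin 223° + T_5 sin 143° = 0.
The known terms sum to (807.9, -179.2) N, so -0.7314 T_4 − 0.7986 T_5 = -807.9 and -0.6820 T_4 + 0.6018 T_5 = 179.2.
Solving simultaneously: T_4 = 348.4 N, T_5 = 692.6 N.

T_4 ≈ 348 N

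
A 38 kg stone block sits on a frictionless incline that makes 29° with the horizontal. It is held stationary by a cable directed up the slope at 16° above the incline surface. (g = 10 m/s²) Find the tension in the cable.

Take axes along and perpendicular to the incline. Weight components: W sin 29° = 184.2 N down-slope, W cos 29° = 332.4 N into the surface.
Along incline: T cos 16° = W sin 29° → T = 191.7 N.
Perpendicular: N = W cos 29° − T sin 16° = 279.5 N.

T ≈ 192 N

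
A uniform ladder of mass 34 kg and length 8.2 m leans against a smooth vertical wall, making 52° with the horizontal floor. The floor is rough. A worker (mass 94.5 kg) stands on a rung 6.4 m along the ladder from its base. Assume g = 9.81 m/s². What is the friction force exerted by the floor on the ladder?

Torques about the foot: N_wall · 8.2 sin 52° = 34×9.81×4.1 cos 52° + 94.5×9.81×6.4 cos 52° → N_wall = 695.59 N.
ΣF_x = 0: f_floor = N_wall = 695.59 N.

f ≈ 696 N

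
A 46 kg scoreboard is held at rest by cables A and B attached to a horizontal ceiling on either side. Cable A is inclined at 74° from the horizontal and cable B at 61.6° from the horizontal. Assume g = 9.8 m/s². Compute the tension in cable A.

T_A ≈ 306 N

Weight W = 46 × 9.8 = 450.8 N acts straight down.
Horizontal: T_A cos 74° = T_B cos 61.6°  →  T_B = 0.5795 T_A.
Vertical: T_A sin 74° + T_B sin 61.6° = 450.8.
Substituting the horizontal relation into the vertical equation gives 1.471 T_A = 450.8, so T_A = 306.4 N.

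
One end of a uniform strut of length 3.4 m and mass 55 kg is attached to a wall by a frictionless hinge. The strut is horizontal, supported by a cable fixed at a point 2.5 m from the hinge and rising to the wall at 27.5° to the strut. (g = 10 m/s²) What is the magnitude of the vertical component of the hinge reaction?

|H_y| ≈ 176 N

Take torques about the hinge: T sin 27.5° · 2.5 = 55×10×1.7 = 935 N·m.
So T = 935 / (0.4617 × 2.5) = 809.96 N.
ΣF_y = 0: H_y = (55×10) − T sin 27.5° = 550 − 374 = 176 N.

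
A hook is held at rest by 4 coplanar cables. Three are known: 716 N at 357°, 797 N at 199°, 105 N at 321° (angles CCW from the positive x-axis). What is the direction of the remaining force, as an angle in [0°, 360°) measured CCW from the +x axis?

θ ≈ 96.8°

Sum the known components: ΣF_x = 43.04 N, ΣF_y = -363 N.
For equilibrium the remaining force must supply (−ΣF_x, −ΣF_y) = (-43.04, 363) N.
Magnitude = √((-43.04)² + (363)²) = 365.6 N; direction = atan2(363, -43.04) = 96.8°.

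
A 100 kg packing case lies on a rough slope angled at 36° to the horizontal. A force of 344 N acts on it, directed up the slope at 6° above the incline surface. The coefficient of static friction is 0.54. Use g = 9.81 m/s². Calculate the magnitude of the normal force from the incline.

N ≈ 758 N

Axes along / perpendicular to the incline. W sin 36° = 576.6 N down-slope; W cos 36° = 793.6 N into the surface.
Perpendicular: N = W cos 36° − P sin 6° = 793.6 − 35.96 = 757.7 N.
Along incline: P cos 6° + f = W sin 36° (friction acts up-slope) → f = 576.6 − 342.1 = 234.5 N.
|f| = 234.5 N ≤ μN = 409.2 N, so the packing case is indeed static.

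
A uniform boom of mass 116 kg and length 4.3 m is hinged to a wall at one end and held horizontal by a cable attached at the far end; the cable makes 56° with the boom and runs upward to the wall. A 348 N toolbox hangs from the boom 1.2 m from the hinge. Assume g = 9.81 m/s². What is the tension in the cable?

Take torques about the hinge: T sin 56° · 4.3 = 116×9.81×2.15 + 348×1.2 = 2864.2 N·m.
So T = 2864.2 / (0.8290 × 4.3) = 803.46 N.

T ≈ 803 N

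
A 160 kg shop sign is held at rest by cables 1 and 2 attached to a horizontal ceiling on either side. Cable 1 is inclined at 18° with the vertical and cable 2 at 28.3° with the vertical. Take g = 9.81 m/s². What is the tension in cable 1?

Angles from the horizontal: cable 1 is 90° − 18° = 72°, cable 2 is 90° − 28.3° = 61.7°.
Weight W = 160 × 9.81 = 1570 N acts straight down.
Horizontal: T_1 cos 72° = T_2 cos 61.7°  →  T_2 = 0.6518 T_1.
Vertical: T_1 sin 72° + T_2 sin 61.7° = 1570.
Substituting the horizontal relation into the vertical equation gives 1.525 T_1 = 1570, so T_1 = 1029 N.

T_1 ≈ 1030 N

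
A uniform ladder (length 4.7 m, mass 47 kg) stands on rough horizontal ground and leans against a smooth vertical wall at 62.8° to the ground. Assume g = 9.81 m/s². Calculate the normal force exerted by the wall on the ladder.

Torques about the foot: N_wall · 4.7 sin 62.8° = 47×9.81×2.35 cos 62.8° → N_wall = 118.48 N.

N_wall ≈ 118 N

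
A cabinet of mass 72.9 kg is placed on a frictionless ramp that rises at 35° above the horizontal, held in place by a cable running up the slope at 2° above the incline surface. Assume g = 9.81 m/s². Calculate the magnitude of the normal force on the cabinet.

N ≈ 571 N

Take axes along and perpendicular to the incline. Weight components: W sin 35° = 410.2 N down-slope, W cos 35° = 585.8 N into the surface.
Along incline: T cos 2° = W sin 35° → T = 410.4 N.
Perpendicular: N = W cos 35° − T sin 2° = 571.5 N.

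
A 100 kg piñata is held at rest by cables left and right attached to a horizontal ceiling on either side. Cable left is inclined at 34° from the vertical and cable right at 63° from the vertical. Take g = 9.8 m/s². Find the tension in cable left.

Angles from the horizontal: cable left is 90° − 34° = 56°, cable right is 90° − 63° = 27°.
Weight W = 100 × 9.8 = 980 N acts straight down.
Horizontal: T_left cos 56° = T_right cos 27°  →  T_right = 0.6276 T_left.
Vertical: T_left sin 56° + T_right sin 27° = 980.
Substituting the horizontal relation into the vertical equation gives 1.114 T_left = 980, so T_left = 879.7 N.

T_left ≈ 880 N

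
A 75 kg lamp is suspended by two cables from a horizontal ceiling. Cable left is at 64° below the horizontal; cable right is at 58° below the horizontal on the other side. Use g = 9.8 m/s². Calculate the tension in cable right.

Weight W = 75 × 9.8 = 735 N acts straight down.
Horizontal: T_left cos 64° = T_right cos 58°  →  T_left = 1.209 T_right.
Vertical: T_left sin 64° + T_right sin 58° = 735.
Substituting the horizontal relation into the vertical equation gives 1.935 T_right = 735, so T_right = 379.9 N.

T_right ≈ 380 N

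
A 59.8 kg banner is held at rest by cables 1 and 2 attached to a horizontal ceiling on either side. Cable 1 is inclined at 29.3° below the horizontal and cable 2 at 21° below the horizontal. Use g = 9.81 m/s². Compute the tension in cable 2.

Weight W = 59.8 × 9.81 = 586.6 N acts straight down.
Horizontal: T_1 cos 29.3° = T_2 cos 21°  →  T_1 = 1.071 T_2.
Vertical: T_1 sin 29.3° + T_2 sin 21° = 586.6.
Substituting the horizontal relation into the vertical equation gives 0.8823 T_2 = 586.6, so T_2 = 664.9 N.

T_2 ≈ 665 N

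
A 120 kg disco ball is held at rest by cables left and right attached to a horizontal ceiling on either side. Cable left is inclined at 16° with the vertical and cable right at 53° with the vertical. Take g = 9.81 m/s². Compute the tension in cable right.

Angles from the horizontal: cable left is 90° − 16° = 74°, cable right is 90° − 53° = 37°.
Weight W = 120 × 9.81 = 1177 N acts straight down.
Horizontal: T_left cos 74° = T_right cos 37°  →  T_left = 2.897 T_right.
Vertical: T_left sin 74° + T_right sin 37° = 1177.
Substituting the horizontal relation into the vertical equation gives 3.387 T_right = 1177, so T_right = 347.6 N.

T_right ≈ 348 N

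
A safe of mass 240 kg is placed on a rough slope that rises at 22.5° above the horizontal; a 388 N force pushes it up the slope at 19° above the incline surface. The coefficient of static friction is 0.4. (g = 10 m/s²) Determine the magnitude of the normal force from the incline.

Axes along / perpendicular to the incline. W sin 22.5° = 918.4 N down-slope; W cos 22.5° = 2217 N into the surface.
Perpendicular: N = W cos 22.5° − P sin 19° = 2217 − 126.3 = 2091 N.
Along incline: P cos 19° + f = W sin 22.5° (friction acts up-slope) → f = 918.4 − 366.9 = 551.6 N.
|f| = 551.6 N ≤ μN = 836.4 N, so the safe is indeed static.

N ≈ 2090 N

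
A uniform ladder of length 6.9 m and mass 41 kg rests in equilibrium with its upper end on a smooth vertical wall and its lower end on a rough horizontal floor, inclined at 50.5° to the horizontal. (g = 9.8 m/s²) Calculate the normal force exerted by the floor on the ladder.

ΣF_y = 0: N_floor = 41×9.8 = 401.8 N.

N_floor ≈ 402 N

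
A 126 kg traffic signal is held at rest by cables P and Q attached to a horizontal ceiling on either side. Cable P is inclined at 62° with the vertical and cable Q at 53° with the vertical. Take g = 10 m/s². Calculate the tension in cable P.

T_P ≈ 1110 N

Angles from the horizontal: cable P is 90° − 62° = 28°, cable Q is 90° − 53° = 37°.
Weight W = 126 × 10 = 1260 N acts straight down.
Horizontal: T_P cos 28° = T_Q cos 37°  →  T_Q = 1.106 T_P.
Vertical: T_P sin 28° + T_Q sin 37° = 1260.
Substituting the horizontal relation into the vertical equation gives 1.135 T_P = 1260, so T_P = 1110 N.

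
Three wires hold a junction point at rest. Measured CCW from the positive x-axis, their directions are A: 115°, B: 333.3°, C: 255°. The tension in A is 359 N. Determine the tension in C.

Resolve: ΣF_x = 359 cos 115° + T_B cos 333.3° + T_C cos 255° = 0.
        ΣF_y = 359 sin 115° + T_B sin 333.3° + T_C sin 255° = 0.
The known terms sum to (-151.7, 325.4) N, so 0.8934 T_B − 0.2588 T_C = 151.7 and -0.4493 T_B − 0.9659 T_C = -325.4.
Solving simultaneously: T_B = 235.7 N, T_C = 227.2 N.

T_C ≈ 227 N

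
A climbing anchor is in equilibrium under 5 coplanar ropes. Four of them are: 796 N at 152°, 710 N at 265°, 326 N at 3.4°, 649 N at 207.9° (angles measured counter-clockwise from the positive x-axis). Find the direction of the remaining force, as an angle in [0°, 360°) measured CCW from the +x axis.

Sum the known components: ΣF_x = -1013 N, ΣF_y = -618 N.
For equilibrium the remaining force must supply (−ΣF_x, −ΣF_y) = (1013, 618) N.
Magnitude = √((1013)² + (618)²) = 1186 N; direction = atan2(618, 1013) = 31.4°.

θ ≈ 31.4°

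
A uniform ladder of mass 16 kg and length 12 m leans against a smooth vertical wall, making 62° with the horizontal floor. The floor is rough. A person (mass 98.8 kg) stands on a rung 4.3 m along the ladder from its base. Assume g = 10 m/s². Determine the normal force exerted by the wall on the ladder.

N_wall ≈ 231 N

Torques about the foot: N_wall · 12 sin 62° = 16×10×6 cos 62° + 98.8×10×4.3 cos 62° → N_wall = 230.78 N.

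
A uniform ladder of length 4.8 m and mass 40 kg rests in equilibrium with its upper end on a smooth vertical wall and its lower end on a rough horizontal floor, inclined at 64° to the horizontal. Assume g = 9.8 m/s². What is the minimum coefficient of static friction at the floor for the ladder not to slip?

μ_min ≈ 0.244

ΣF_y = 0: N_floor = 40×9.8 = 392 N.
Torques about the foot: N_wall · 4.8 sin 64° = 40×9.8×2.4 cos 64° → N_wall = 95.596 N.
ΣF_x = 0: f_floor = N_wall = 95.596 N.
μ_min = f_floor / N_floor = 95.596 / 392 = 0.2439.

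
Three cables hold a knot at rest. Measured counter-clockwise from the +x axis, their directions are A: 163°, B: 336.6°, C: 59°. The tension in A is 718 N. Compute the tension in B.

T_B ≈ 703 N

Resolve: ΣF_x = 718 cos 163° + T_B cos 336.6° + T_C cos 59° = 0.
        ΣF_y = 718 sin 163° + T_B sin 336.6° + T_C sin 59° = 0.
The known terms sum to (-686.6, 209.9) N, so 0.9178 T_B + 0.5150 T_C = 686.6 and -0.3971 T_B + 0.8572 T_C = -209.9.
Solving simultaneously: T_B = 702.8 N, T_C = 80.74 N.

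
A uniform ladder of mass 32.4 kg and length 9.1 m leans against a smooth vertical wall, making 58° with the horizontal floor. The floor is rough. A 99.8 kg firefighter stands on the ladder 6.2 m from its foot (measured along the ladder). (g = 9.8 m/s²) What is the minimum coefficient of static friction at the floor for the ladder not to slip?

μ_min ≈ 0.398

ΣF_y = 0: N_floor = 32.4×9.8 + 99.8×9.8 = 1295.6 N.
Torques about the foot: N_wall · 9.1 sin 58° = 32.4×9.8×4.55 cos 58° + 99.8×9.8×6.2 cos 58° → N_wall = 515.59 N.
ΣF_x = 0: f_floor = N_wall = 515.59 N.
μ_min = f_floor / N_floor = 515.59 / 1295.6 = 0.398.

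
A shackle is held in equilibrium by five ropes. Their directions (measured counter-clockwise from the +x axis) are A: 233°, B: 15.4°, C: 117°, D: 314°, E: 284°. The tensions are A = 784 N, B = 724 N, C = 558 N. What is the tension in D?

T_D ≈ 22 N

Resolve: ΣF_x = 784 cos 233° + 724 cos 15.4° + 558 cos 117° + T_D cos 314° + T_E cos 284° = 0.
        ΣF_y = 784 sin 233° + 724 sin 15.4° + 558 sin 117° + T_D sin 314° + T_E sin 284° = 0.
The known terms sum to (-27.14, 63.31) N, so 0.6947 T_D + 0.2419 T_E = 27.14 and -0.7193 T_D − 0.9703 T_E = -63.31.
Solving simultaneously: T_D = 22.04 N, T_E = 48.91 N.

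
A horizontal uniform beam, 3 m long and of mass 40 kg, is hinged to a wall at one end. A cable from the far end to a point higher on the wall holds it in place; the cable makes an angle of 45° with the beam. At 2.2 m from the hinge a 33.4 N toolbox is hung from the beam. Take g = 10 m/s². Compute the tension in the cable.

Take torques about the hinge: T sin 45° · 3 = 40×10×1.5 + 33.4×2.2 = 673.48 N·m.
So T = 673.48 / (0.7071 × 3) = 317.48 N.

T ≈ 317 N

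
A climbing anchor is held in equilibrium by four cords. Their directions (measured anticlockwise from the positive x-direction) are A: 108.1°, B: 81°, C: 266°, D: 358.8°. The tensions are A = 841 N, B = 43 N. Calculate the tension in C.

T_C ≈ 837 N

Resolve: ΣF_x = 841 cos 108.1° + 43 cos 81° + T_C cos 266° + T_D cos 358.8° = 0.
        ΣF_y = 841 sin 108.1° + 43 sin 81° + T_C sin 266° + T_D sin 358.8° = 0.
The known terms sum to (-254.6, 841.9) N, so -0.0698 T_C + 0.9998 T_D = 254.6 and -0.9976 T_C − 0.0209 T_D = -841.9.
Solving simultaneously: T_C = 837.3 N, T_D = 313 N.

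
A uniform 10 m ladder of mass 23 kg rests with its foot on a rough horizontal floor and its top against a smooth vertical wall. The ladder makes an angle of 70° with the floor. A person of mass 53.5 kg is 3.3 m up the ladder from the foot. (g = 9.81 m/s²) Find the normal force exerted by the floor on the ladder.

N_floor ≈ 750 N

ΣF_y = 0: N_floor = 23×9.81 + 53.5×9.81 = 750.47 N.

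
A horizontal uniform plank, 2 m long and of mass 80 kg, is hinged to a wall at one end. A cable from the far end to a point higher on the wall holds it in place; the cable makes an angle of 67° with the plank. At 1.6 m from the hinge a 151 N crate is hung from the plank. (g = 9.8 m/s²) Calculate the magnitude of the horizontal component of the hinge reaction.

H_x ≈ 218 N

Take torques about the hinge: T sin 67° · 2 = 80×9.8×1 + 151×1.6 = 1025.6 N·m.
So T = 1025.6 / (0.9205 × 2) = 557.09 N.
ΣF_x = 0: H_x = T cos 67° = 217.67 N.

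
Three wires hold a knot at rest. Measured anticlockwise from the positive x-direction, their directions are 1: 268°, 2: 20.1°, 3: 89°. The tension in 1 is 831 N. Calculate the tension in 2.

T_2 ≈ 15.5 N

Resolve: ΣF_x = 831 cos 268° + T_2 cos 20.1° + T_3 cos 89° = 0.
        ΣF_y = 831 sin 268° + T_2 sin 20.1° + T_3 sin 89° = 0.
The known terms sum to (-29, -830.5) N, so 0.9391 T_2 + 0.0175 T_3 = 29 and 0.3437 T_2 + 0.9998 T_3 = 830.5.
Solving simultaneously: T_2 = 15.55 N, T_3 = 825.3 N.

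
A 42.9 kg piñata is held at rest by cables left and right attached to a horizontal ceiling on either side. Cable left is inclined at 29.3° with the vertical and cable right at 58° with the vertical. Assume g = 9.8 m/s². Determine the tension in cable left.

T_left ≈ 357 N

Angles from the horizontal: cable left is 90° − 29.3° = 60.7°, cable right is 90° − 58° = 32°.
Weight W = 42.9 × 9.8 = 420.4 N acts straight down.
Horizontal: T_left cos 60.7° = T_right cos 32°  →  T_right = 0.5771 T_left.
Vertical: T_left sin 60.7° + T_right sin 32° = 420.4.
Substituting the horizontal relation into the vertical equation gives 1.178 T_left = 420.4, so T_left = 356.9 N.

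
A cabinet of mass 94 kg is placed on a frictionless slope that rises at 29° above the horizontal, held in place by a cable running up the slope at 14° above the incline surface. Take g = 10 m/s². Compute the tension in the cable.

T ≈ 470 N

Take axes along and perpendicular to the incline. Weight components: W sin 29° = 455.7 N down-slope, W cos 29° = 822.1 N into the surface.
Along incline: T cos 14° = W sin 29° → T = 469.7 N.
Perpendicular: N = W cos 29° − T sin 14° = 708.5 N.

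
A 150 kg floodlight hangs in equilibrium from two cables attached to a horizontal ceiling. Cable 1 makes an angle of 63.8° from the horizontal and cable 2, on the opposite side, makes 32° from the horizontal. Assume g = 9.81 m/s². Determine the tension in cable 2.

Weight W = 150 × 9.81 = 1472 N acts straight down.
Horizontal: T_1 cos 63.8° = T_2 cos 32°  →  T_1 = 1.921 T_2.
Vertical: T_1 sin 63.8° + T_2 sin 32° = 1472.
Substituting the horizontal relation into the vertical equation gives 2.253 T_2 = 1472, so T_2 = 653 N.

T_2 ≈ 653 N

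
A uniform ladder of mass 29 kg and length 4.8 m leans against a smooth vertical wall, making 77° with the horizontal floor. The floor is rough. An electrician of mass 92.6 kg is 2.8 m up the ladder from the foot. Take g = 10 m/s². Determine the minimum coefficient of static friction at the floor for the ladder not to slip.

ΣF_y = 0: N_floor = 29×10 + 92.6×10 = 1216 N.
Torques about the foot: N_wall · 4.8 sin 77° = 29×10×2.4 cos 77° + 92.6×10×2.8 cos 77° → N_wall = 158.18 N.
ΣF_x = 0: f_floor = N_wall = 158.18 N.
μ_min = f_floor / N_floor = 158.18 / 1216 = 0.1301.

μ_min ≈ 0.130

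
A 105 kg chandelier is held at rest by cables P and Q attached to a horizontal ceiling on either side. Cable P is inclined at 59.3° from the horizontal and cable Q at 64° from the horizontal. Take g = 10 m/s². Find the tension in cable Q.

T_Q ≈ 641 N

Weight W = 105 × 10 = 1050 N acts straight down.
Horizontal: T_P cos 59.3° = T_Q cos 64°  →  T_P = 0.8586 T_Q.
Vertical: T_P sin 59.3° + T_Q sin 64° = 1050.
Substituting the horizontal relation into the vertical equation gives 1.637 T_Q = 1050, so T_Q = 641.4 N.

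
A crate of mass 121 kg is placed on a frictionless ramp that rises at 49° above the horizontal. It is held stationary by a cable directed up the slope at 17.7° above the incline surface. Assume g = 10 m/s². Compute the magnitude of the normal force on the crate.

Take axes along and perpendicular to the incline. Weight components: W sin 49° = 913.2 N down-slope, W cos 49° = 793.8 N into the surface.
Along incline: T cos 17.7° = W sin 49° → T = 958.6 N.
Perpendicular: N = W cos 49° − T sin 17.7° = 502.4 N.

N ≈ 502 N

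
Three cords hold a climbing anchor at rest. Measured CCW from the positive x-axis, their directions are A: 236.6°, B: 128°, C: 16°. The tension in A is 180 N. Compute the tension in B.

T_B ≈ 126 N

Resolve: ΣF_x = 180 cos 236.6° + T_B cos 128° + T_C cos 16° = 0.
        ΣF_y = 180 sin 236.6° + T_B sin 128° + T_C sin 16° = 0.
The known terms sum to (-99.09, -150.3) N, so -0.6157 T_B + 0.9613 T_C = 99.09 and 0.7880 T_B + 0.2756 T_C = 150.3.
Solving simultaneously: T_B = 126.3 N, T_C = 184 N.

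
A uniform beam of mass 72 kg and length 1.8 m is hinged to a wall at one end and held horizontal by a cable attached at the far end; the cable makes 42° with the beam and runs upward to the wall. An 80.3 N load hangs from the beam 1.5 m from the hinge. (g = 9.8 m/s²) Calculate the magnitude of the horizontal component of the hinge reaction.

H_x ≈ 466 N

Take torques about the hinge: T sin 42° · 1.8 = 72×9.8×0.9 + 80.3×1.5 = 755.49 N·m.
So T = 755.49 / (0.6691 × 1.8) = 627.26 N.
ΣF_x = 0: H_x = T cos 42° = 466.14 N.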